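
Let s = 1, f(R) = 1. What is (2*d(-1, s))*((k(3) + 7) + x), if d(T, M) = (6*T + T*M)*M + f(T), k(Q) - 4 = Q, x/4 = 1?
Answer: -216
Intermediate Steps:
x = 4 (x = 4*1 = 4)
k(Q) = 4 + Q
d(T, M) = 1 + M*(6*T + M*T) (d(T, M) = (6*T + T*M)*M + 1 = (6*T + M*T)*M + 1 = M*(6*T + M*T) + 1 = 1 + M*(6*T + M*T))
(2*d(-1, s))*((k(3) + 7) + x) = (2*(1 - 1*1² + 6*1*(-1)))*(((4 + 3) + 7) + 4) = (2*(1 - 1*1 - 6))*((7 + 7) + 4) = (2*(1 - 1 - 6))*(14 + 4) = (2*(-6))*18 = -12*18 = -216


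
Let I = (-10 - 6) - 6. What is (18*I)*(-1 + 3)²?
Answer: -1584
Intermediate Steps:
I = -22 (I = -16 - 6 = -22)
(18*I)*(-1 + 3)² = (18*(-22))*(-1 + 3)² = -396*2² = -396*4 = -1584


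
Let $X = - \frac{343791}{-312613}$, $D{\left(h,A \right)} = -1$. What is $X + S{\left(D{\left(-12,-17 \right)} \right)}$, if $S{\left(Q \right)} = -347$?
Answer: $- \frac{908680}{2627} \approx -345.9$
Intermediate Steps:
$X = \frac{2889}{2627}$ ($X = \left(-343791\right) \left(- \frac{1}{312613}\right) = \frac{2889}{2627} \approx 1.0997$)
$X + S{\left(D{\left(-12,-17 \right)} \right)} = \frac{2889}{2627} - 347 = - \frac{908680}{2627}$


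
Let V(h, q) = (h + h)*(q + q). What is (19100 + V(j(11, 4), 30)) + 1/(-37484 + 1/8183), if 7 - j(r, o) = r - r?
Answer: 6116227517557/306731571 ≈ 19940.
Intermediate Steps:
j(r, o) = 7 (j(r, o) = 7 - (r - r) = 7 - 1*0 = 7 + 0 = 7)
V(h, q) = 4*h*q (V(h, q) = (2*h)*(2*q) = 4*h*q)
(19100 + V(j(11, 4), 30)) + 1/(-37484 + 1/8183) = (19100 + 4*7*30) + 1/(-37484 + 1/8183) = (19100 + 840) + 1/(-37484 + 1/8183) = 19940 + 1/(-306731571/8183) = 19940 - 8183/306731571 = 6116227517557/306731571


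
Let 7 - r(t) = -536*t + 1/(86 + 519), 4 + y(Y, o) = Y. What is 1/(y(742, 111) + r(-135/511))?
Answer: 309155/186542164 ≈ 0.0016573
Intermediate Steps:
y(Y, o) = -4 + Y
r(t) = 4234/605 + 536*t (r(t) = 7 - (-536*t + 1/(86 + 519)) = 7 - (-536*t + 1/605) = 7 - (1/605 - 536*t) = 7 + (-1/605 + 536*t) = 4234/605 + 536*t)
1/(y(742, 111) + r(-135/511)) = 1/((-4 + 742) + (4234/605 + 536*(-135/511))) = 1/(738 + (4234/605 + 536*(-135*1/511))) = 1/(738 + (4234/605 + 536*(-135/511))) = 1/(738 + (4234/605 - 72360/511)) = 1/(738 - 41614226/309155) = 1/(186542164/309155) = 309155/186542164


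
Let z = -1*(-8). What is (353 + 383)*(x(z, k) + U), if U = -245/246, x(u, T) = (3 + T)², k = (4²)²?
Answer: 6072618608/123 ≈ 4.9371e+7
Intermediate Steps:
z = 8
k = 256 (k = 16² = 256)
U = -245/246 (U = -245*1/246 = -245/246 ≈ -0.99593)
(353 + 383)*(x(z, k) + U) = (353 + 383)*((3 + 256)² - 245/246) = 736*(259² - 245/246) = 736*(67081 - 245/246) = 736*(16501681/246) = 6072618608/123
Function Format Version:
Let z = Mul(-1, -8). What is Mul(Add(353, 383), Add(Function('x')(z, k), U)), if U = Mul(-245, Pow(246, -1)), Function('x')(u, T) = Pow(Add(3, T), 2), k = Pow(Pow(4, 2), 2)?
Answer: Rational(6072618608, 123) ≈ 4.9371e+7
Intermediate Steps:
z = 8
k = 256 (k = Pow(16, 2) = 256)
U = Rational(-245, 246) (U = Mul(-245, Rational(1, 246)) = Rational(-245, 246) ≈ -0.99593)
Mul(Add(353, 383), Add(Function('x')(z, k), U)) = Mul(Add(353, 383), Add(Pow(Add(3, 256), 2), Rational(-245, 246))) = Mul(736, Add(Pow(259, 2), Rational(-245, 246))) = Mul(736, Add(67081, Rational(-245, 246))) = Mul(736, Rational(16501681, 246)) = Rational(6072618608, 123)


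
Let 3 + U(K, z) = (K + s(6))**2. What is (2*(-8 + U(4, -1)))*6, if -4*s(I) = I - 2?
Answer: -24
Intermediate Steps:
s(I) = 1/2 - I/4 (s(I) = -(I - 2)/4 = -(-2 + I)/4 = 1/2 - I/4)
U(K, z) = -3 + (-1 + K)**2 (U(K, z) = -3 + (K + (1/2 - 1/4*6))**2 = -3 + (K + (1/2 - 3/2))**2 = -3 + (K - 1)**2 = -3 + (-1 + K)**2)
(2*(-8 + U(4, -1)))*6 = (2*(-8 + (-3 + (-1 + 4)**2)))*6 = (2*(-8 + (-3 + 3**2)))*6 = (2*(-8 + (-3 + 9)))*6 = (2*(-8 + 6))*6 = (2*(-2))*6 = -4*6 = -24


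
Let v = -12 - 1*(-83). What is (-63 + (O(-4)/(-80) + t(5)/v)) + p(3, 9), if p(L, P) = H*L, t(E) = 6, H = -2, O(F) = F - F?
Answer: -4893/71 ≈ -68.916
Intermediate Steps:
O(F) = 0
v = 71 (v = -12 + 83 = 71)
p(L, P) = -2*L
(-63 + (O(-4)/(-80) + t(5)/v)) + p(3, 9) = (-63 + (0/(-80) + 6/71)) - 2*3 = (-63 + (0*(-1/80) + 6*(1/71))) - 6 = (-63 + (0 + 6/71)) - 6 = (-63 + 6/71) - 6 = -4467/71 - 6 = -4893/71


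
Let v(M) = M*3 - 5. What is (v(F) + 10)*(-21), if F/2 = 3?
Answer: -483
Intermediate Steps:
F = 6 (F = 2*3 = 6)
v(M) = -5 + 3*M (v(M) = 3*M - 5 = -5 + 3*M)
(v(F) + 10)*(-21) = ((-5 + 3*6) + 10)*(-21) = ((-5 + 18) + 10)*(-21) = (13 + 10)*(-21) = 23*(-21) = -483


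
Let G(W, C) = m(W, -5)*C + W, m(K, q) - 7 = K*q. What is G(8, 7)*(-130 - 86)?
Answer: 48168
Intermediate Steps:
m(K, q) = 7 + K*q
G(W, C) = W + C*(7 - 5*W) (G(W, C) = (7 + W*(-5))*C + W = (7 - 5*W)*C + W = C*(7 - 5*W) + W = W + C*(7 - 5*W))
G(8, 7)*(-130 - 86) = (8 + 7*(7 - 5*8))*(-130 - 86) = (8 + 7*(7 - 40))*(-216) = (8 + 7*(-33))*(-216) = (8 - 231)*(-216) = -223*(-216) = 48168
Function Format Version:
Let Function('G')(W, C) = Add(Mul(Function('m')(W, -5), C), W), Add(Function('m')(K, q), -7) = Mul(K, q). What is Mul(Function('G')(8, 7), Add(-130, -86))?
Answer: 48168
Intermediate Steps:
Function('m')(K, q) = Add(7, Mul(K, q))
Function('G')(W, C) = Add(W, Mul(C, Add(7, Mul(-5, W)))) (Function('G')(W, C) = Add(Mul(Add(7, Mul(W, -5)), C), W) = Add(Mul(Add(7, Mul(-5, W)), C), W) = Add(Mul(C, Add(7, Mul(-5, W))), W) = Add(W, Mul(C, Add(7, Mul(-5, W)))))
Mul(Function('G')(8, 7), Add(-130, -86)) = Mul(Add(8, Mul(7, Add(7, Mul(-5, 8)))), Add(-130, -86)) = Mul(Add(8, Mul(7, Add(7, -40))), -216) = Mul(Add(8, Mul(7, -33)), -216) = Mul(Add(8, -231), -216) = Mul(-223, -216) = 48168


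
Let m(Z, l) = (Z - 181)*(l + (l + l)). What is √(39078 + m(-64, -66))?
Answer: 6*√2433 ≈ 295.95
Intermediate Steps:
m(Z, l) = 3*l*(-181 + Z) (m(Z, l) = (-181 + Z)*(l + 2*l) = (-181 + Z)*(3*l) = 3*l*(-181 + Z))
√(39078 + m(-64, -66)) = √(39078 + 3*(-66)*(-181 - 64)) = √(39078 + 3*(-66)*(-245)) = √(39078 + 48510) = √87588 = 6*√2433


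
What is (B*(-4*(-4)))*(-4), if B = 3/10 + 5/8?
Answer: -296/5 ≈ -59.200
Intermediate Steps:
B = 37/40 (B = 3*(⅒) + 5*(⅛) = 3/10 + 5/8 = 37/40 ≈ 0.92500)
(B*(-4*(-4)))*(-4) = (37*(-4*(-4))/40)*(-4) = ((37/40)*16)*(-4) = (74/5)*(-4) = -296/5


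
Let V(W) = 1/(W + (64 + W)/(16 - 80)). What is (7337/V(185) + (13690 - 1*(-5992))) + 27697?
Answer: 88075423/64 ≈ 1.3762e+6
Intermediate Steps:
V(W) = 1/(-1 + 63*W/64) (V(W) = 1/(W + (64 + W)/(-64)) = 1/(W + (64 + W)*(-1/64)) = 1/(W + (-1 - W/64)) = 1/(-1 + 63*W/64))
(7337/V(185) + (13690 - 1*(-5992))) + 27697 = (7337/((64/(-64 + 63*185))) + (13690 - 1*(-5992))) + 27697 = (7337/((64/(-64 + 11655))) + (13690 + 5992)) + 27697 = (7337/((64/11591)) + 19682) + 27697 = (7337/((64*(1/11591))) + 19682) + 27697 = (7337/(64/11591) + 19682) + 27697 = (7337*(11591/64) + 19682) + 27697 = (85043167/64 + 19682) + 27697 = 86302815/64 + 27697 = 88075423/64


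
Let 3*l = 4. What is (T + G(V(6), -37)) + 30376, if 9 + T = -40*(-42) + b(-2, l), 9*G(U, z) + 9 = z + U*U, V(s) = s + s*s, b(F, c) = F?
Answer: 290123/9 ≈ 32236.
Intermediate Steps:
l = 4/3 (l = (⅓)*4 = 4/3 ≈ 1.3333)
V(s) = s + s²
G(U, z) = -1 + z/9 + U²/9 (G(U, z) = -1 + (z + U*U)/9 = -1 + (z + U²)/9 = -1 + (z/9 + U²/9) = -1 + z/9 + U²/9)
T = 1669 (T = -9 + (-40*(-42) - 2) = -9 + (1680 - 2) = -9 + 1678 = 1669)
(T + G(V(6), -37)) + 30376 = (1669 + (-1 + (⅑)*(-37) + (6*(1 + 6))²/9)) + 30376 = (1669 + (-1 - 37/9 + (6*7)²/9)) + 30376 = (1669 + (-1 - 37/9 + (⅑)*42²)) + 30376 = (1669 + (-1 - 37/9 + (⅑)*1764)) + 30376 = (1669 + (-1 - 37/9 + 196)) + 30376 = (1669 + 1718/9) + 30376 = 16739/9 + 30376 = 290123/9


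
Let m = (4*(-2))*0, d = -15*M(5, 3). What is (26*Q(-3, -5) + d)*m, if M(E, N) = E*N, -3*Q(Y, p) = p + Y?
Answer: 0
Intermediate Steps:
Q(Y, p) = -Y/3 - p/3 (Q(Y, p) = -(p + Y)/3 = -(Y + p)/3 = -Y/3 - p/3)
d = -225 (d = -75*3 = -15*15 = -225)
m = 0 (m = -8*0 = 0)
(26*Q(-3, -5) + d)*m = (26*(-⅓*(-3) - ⅓*(-5)) - 225)*0 = (26*(1 + 5/3) - 225)*0 = (26*(8/3) - 225)*0 = (208/3 - 225)*0 = -467/3*0 = 0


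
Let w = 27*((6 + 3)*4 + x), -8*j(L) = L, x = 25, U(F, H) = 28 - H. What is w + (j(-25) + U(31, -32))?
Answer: 13681/8 ≈ 1710.1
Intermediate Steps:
j(L) = -L/8
w = 1647 (w = 27*((6 + 3)*4 + 25) = 27*(9*4 + 25) = 27*(36 + 25) = 27*61 = 1647)
w + (j(-25) + U(31, -32)) = 1647 + (-⅛*(-25) + (28 - 1*(-32))) = 1647 + (25/8 + (28 + 32)) = 1647 + (25/8 + 60) = 1647 + 505/8 = 13681/8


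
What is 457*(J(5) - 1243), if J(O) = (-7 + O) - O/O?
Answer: -569422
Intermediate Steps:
J(O) = -8 + O (J(O) = (-7 + O) - 1*1 = (-7 + O) - 1 = -8 + O)
457*(J(5) - 1243) = 457*((-8 + 5) - 1243) = 457*(-3 - 1243) = 457*(-1246) = -569422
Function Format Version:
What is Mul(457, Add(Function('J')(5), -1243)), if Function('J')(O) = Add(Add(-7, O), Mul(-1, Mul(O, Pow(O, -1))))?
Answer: -569422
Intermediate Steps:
Function('J')(O) = Add(-8, O) (Function('J')(O) = Add(Add(-7, O), Mul(-1, 1)) = Add(Add(-7, O), -1) = Add(-8, O))
Mul(457, Add(Function('J')(5), -1243)) = Mul(457, Add(Add(-8, 5), -1243)) = Mul(457, Add(-3, -1243)) = Mul(457, -1246) = -569422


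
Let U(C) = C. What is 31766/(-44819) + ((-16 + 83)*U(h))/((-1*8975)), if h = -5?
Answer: -54017097/80450105 ≈ -0.67144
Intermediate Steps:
31766/(-44819) + ((-16 + 83)*U(h))/((-1*8975)) = 31766/(-44819) + ((-16 + 83)*(-5))/((-1*8975)) = 31766*(-1/44819) + (67*(-5))/(-8975) = -31766/44819 - 335*(-1/8975) = -31766/44819 + 67/1795 = -54017097/80450105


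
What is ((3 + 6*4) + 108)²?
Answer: 18225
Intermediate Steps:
((3 + 6*4) + 108)² = ((3 + 24) + 108)² = (27 + 108)² = 135² = 18225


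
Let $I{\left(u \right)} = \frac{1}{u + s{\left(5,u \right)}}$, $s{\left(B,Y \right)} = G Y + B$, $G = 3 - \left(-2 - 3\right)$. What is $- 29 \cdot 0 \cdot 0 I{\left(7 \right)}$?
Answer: $0$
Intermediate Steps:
$G = 8$ ($G = 3 - \left(-2 - 3\right) = 3 - -5 = 3 + 5 = 8$)
$s{\left(B,Y \right)} = B + 8 Y$ ($s{\left(B,Y \right)} = 8 Y + B = B + 8 Y$)
$I{\left(u \right)} = \frac{1}{5 + 9 u}$ ($I{\left(u \right)} = \frac{1}{u + \left(5 + 8 u\right)} = \frac{1}{5 + 9 u}$)
$- 29 \cdot 0 \cdot 0 I{\left(7 \right)} = \frac{\left(-29\right) 0 \cdot 0}{5 + 9 \cdot 7} = \frac{\left(-29\right) 0}{5 + 63} = \frac{0}{68} = 0 \cdot \frac{1}{68} = 0$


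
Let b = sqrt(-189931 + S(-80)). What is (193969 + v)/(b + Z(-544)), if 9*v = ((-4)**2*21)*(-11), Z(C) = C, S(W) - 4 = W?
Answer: -315887200/1457829 - 580675*I*sqrt(190007)/1457829 ≈ -216.68 - 173.62*I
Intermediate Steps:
S(W) = 4 + W
b = I*sqrt(190007) (b = sqrt(-189931 + (4 - 80)) = sqrt(-189931 - 76) = sqrt(-190007) = I*sqrt(190007) ≈ 435.9*I)
v = -1232/3 (v = (((-4)**2*21)*(-11))/9 = ((16*21)*(-11))/9 = (336*(-11))/9 = (1/9)*(-3696) = -1232/3 ≈ -410.67)
(193969 + v)/(b + Z(-544)) = (193969 - 1232/3)/(I*sqrt(190007) - 544) = 580675/(3*(-544 + I*sqrt(190007)))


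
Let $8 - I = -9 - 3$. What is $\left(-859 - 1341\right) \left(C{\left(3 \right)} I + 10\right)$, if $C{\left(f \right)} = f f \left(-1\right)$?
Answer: $374000$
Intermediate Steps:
$I = 20$ ($I = 8 - \left(-9 - 3\right) = 8 - -12 = 8 + 12 = 20$)
$C{\left(f \right)} = - f^{2}$ ($C{\left(f \right)} = f^{2} \left(-1\right) = - f^{2}$)
$\left(-859 - 1341\right) \left(C{\left(3 \right)} I + 10\right) = \left(-859 - 1341\right) \left(- 3^{2} \cdot 20 + 10\right) = - 2200 \left(\left(-1\right) 9 \cdot 20 + 10\right) = - 2200 \left(\left(-9\right) 20 + 10\right) = - 2200 \left(-180 + 10\right) = \left(-2200\right) \left(-170\right) = 374000$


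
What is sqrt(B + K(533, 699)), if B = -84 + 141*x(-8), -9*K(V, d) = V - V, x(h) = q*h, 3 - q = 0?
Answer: 34*I*sqrt(3) ≈ 58.89*I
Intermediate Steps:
q = 3 (q = 3 - 1*0 = 3 + 0 = 3)
x(h) = 3*h
K(V, d) = 0 (K(V, d) = -(V - V)/9 = -1/9*0 = 0)
B = -3468 (B = -84 + 141*(3*(-8)) = -84 + 141*(-24) = -84 - 3384 = -3468)
sqrt(B + K(533, 699)) = sqrt(-3468 + 0) = sqrt(-3468) = 34*I*sqrt(3)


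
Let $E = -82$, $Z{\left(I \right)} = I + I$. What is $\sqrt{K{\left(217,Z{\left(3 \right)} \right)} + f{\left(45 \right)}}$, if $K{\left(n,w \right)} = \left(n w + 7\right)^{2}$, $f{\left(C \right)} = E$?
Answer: $\sqrt{1713399} \approx 1309.0$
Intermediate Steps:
$Z{\left(I \right)} = 2 I$
$f{\left(C \right)} = -82$
$K{\left(n,w \right)} = \left(7 + n w\right)^{2}$
$\sqrt{K{\left(217,Z{\left(3 \right)} \right)} + f{\left(45 \right)}} = \sqrt{\left(7 + 217 \cdot 2 \cdot 3\right)^{2} - 82} = \sqrt{\left(7 + 217 \cdot 6\right)^{2} - 82} = \sqrt{\left(7 + 1302\right)^{2} - 82} = \sqrt{1309^{2} - 82} = \sqrt{1713481 - 82} = \sqrt{1713399}$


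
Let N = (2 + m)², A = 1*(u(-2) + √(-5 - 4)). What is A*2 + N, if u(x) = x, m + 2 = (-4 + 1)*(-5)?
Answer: 221 + 6*I ≈ 221.0 + 6.0*I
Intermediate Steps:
m = 13 (m = -2 + (-4 + 1)*(-5) = -2 - 3*(-5) = -2 + 15 = 13)
A = -2 + 3*I (A = 1*(-2 + √(-5 - 4)) = 1*(-2 + √(-9)) = 1*(-2 + 3*I) = -2 + 3*I ≈ -2.0 + 3.0*I)
N = 225 (N = (2 + 13)² = 15² = 225)
A*2 + N = (-2 + 3*I)*2 + 225 = (-4 + 6*I) + 225 = 221 + 6*I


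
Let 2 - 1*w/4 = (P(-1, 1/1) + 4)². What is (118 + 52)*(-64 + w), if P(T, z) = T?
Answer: -15640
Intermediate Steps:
w = -28 (w = 8 - 4*(-1 + 4)² = 8 - 4*3² = 8 - 4*9 = 8 - 36 = -28)
(118 + 52)*(-64 + w) = (118 + 52)*(-64 - 28) = 170*(-92) = -15640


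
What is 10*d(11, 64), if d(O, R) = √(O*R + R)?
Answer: 160*√3 ≈ 277.13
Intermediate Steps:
d(O, R) = √(R + O*R)
10*d(11, 64) = 10*√(64*(1 + 11)) = 10*√(64*12) = 10*√768 = 10*(16*√3) = 160*√3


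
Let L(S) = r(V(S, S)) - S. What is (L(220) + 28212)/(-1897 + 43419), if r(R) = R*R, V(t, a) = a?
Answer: 38196/20761 ≈ 1.8398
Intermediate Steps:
r(R) = R²
L(S) = S² - S
(L(220) + 28212)/(-1897 + 43419) = (220*(-1 + 220) + 28212)/(-1897 + 43419) = (220*219 + 28212)/41522 = (48180 + 28212)*(1/41522) = 76392*(1/41522) = 38196/20761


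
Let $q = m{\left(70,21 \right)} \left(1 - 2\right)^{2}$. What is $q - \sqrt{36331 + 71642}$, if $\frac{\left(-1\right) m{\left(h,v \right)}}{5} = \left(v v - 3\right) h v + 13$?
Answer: $-3219365 - 9 \sqrt{1333} \approx -3.2197 \cdot 10^{6}$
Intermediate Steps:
$m{\left(h,v \right)} = -65 - 5 h v \left(-3 + v^{2}\right)$ ($m{\left(h,v \right)} = - 5 \left(\left(v v - 3\right) h v + 13\right) = - 5 \left(\left(v^{2} - 3\right) h v + 13\right) = - 5 \left(\left(-3 + v^{2}\right) h v + 13\right) = - 5 \left(h \left(-3 + v^{2}\right) v + 13\right) = - 5 \left(h v \left(-3 + v^{2}\right) + 13\right) = - 5 \left(13 + h v \left(-3 + v^{2}\right)\right) = -65 - 5 h v \left(-3 + v^{2}\right)$)
$q = -3219365$ ($q = \left(-65 - 350 \cdot 21^{3} + 15 \cdot 70 \cdot 21\right) \left(1 - 2\right)^{2} = \left(-65 - 350 \cdot 9261 + 22050\right) \left(-1\right)^{2} = \left(-65 - 3241350 + 22050\right) 1 = \left(-3219365\right) 1 = -3219365$)
$q - \sqrt{36331 + 71642} = -3219365 - \sqrt{36331 + 71642} = -3219365 - \sqrt{107973} = -3219365 - 9 \sqrt{1333}$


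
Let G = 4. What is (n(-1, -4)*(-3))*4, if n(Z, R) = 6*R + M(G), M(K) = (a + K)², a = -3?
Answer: 276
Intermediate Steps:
M(K) = (-3 + K)²
n(Z, R) = 1 + 6*R (n(Z, R) = 6*R + (-3 + 4)² = 6*R + 1² = 6*R + 1 = 1 + 6*R)
(n(-1, -4)*(-3))*4 = ((1 + 6*(-4))*(-3))*4 = ((1 - 24)*(-3))*4 = -23*(-3)*4 = 69*4 = 276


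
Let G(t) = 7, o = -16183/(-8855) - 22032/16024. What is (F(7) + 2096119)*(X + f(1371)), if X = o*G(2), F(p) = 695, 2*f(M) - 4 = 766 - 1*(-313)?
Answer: 2893766602051401/2533795 ≈ 1.1421e+9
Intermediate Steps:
o = 8027879/17736565 (o = -16183*(-1/8855) - 22032*1/16024 = 16183/8855 - 2754/2003 = 8027879/17736565 ≈ 0.45262)
f(M) = 1083/2 (f(M) = 2 + (766 - 1*(-313))/2 = 2 + (766 + 313)/2 = 2 + (½)*1079 = 2 + 1079/2 = 1083/2)
X = 8027879/2533795 (X = (8027879/17736565)*7 = 8027879/2533795 ≈ 3.1683)
(F(7) + 2096119)*(X + f(1371)) = (695 + 2096119)*(8027879/2533795 + 1083/2) = 2096814*(2760155743/5067590) = 2893766602051401/2533795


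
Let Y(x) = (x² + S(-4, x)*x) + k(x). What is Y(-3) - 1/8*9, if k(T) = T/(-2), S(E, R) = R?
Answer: 147/8 ≈ 18.375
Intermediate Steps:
k(T) = -T/2 (k(T) = T*(-½) = -T/2)
Y(x) = 2*x² - x/2 (Y(x) = (x² + x*x) - x/2 = (x² + x²) - x/2 = 2*x² - x/2)
Y(-3) - 1/8*9 = (½)*(-3)*(-1 + 4*(-3)) - 1/8*9 = (½)*(-3)*(-1 - 12) - 1*⅛*9 = (½)*(-3)*(-13) - ⅛*9 = 39/2 - 9/8 = 147/8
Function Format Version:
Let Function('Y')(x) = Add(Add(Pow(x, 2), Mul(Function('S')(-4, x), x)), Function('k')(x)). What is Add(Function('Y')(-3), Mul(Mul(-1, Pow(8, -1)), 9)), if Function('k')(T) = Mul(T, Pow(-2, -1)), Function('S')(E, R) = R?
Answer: Rational(147, 8) ≈ 18.375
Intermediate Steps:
Function('k')(T) = Mul(Rational(-1, 2), T) (Function('k')(T) = Mul(T, Rational(-1, 2)) = Mul(Rational(-1, 2), T))
Function('Y')(x) = Add(Mul(2, Pow(x, 2)), Mul(Rational(-1, 2), x)) (Function('Y')(x) = Add(Add(Pow(x, 2), Mul(x, x)), Mul(Rational(-1, 2), x)) = Add(Add(Pow(x, 2), Pow(x, 2)), Mul(Rational(-1, 2), x)) = Add(Mul(2, Pow(x, 2)), Mul(Rational(-1, 2), x)))
Add(Function('Y')(-3), Mul(Mul(-1, Pow(8, -1)), 9)) = Add(Mul(Rational(1, 2), -3, Add(-1, Mul(4, -3))), Mul(Mul(-1, Pow(8, -1)), 9)) = Add(Mul(Rational(1, 2), -3, Add(-1, -12)), Mul(Mul(-1, Rational(1, 8)), 9)) = Add(Mul(Rational(1, 2), -3, -13), Mul(Rational(-1, 8), 9)) = Add(Rational(39, 2), Rational(-9, 8)) = Rational(147, 8)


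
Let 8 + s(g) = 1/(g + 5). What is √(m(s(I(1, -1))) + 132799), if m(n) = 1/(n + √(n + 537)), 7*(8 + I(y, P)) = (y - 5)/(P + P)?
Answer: √(-63345066 + 7171146*√589)/(3*√(-53 + 6*√589)) ≈ 364.42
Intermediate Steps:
I(y, P) = -8 + (-5 + y)/(14*P) (I(y, P) = -8 + ((y - 5)/(P + P))/7 = -8 + ((-5 + y)/((2*P)))/7 = -8 + ((-5 + y)*(1/(2*P)))/7 = -8 + ((-5 + y)/(2*P))/7 = -8 + (-5 + y)/(14*P))
s(g) = -8 + 1/(5 + g) (s(g) = -8 + 1/(g + 5) = -8 + 1/(5 + g))
m(n) = 1/(n + √(537 + n))
√(m(s(I(1, -1))) + 132799) = √(1/((-39 - 4*(-5 + 1 - 112*(-1))/(7*(-1)))/(5 + (1/14)*(-5 + 1 - 112*(-1))/(-1)) + √(537 + (-39 - 4*(-5 + 1 - 112*(-1))/(7*(-1)))/(5 + (1/14)*(-5 + 1 - 112*(-1))/(-1)))) + 132799) = √(1/((-39 - 4*(-1)*(-5 + 1 + 112)/7)/(5 + (1/14)*(-1)*(-5 + 1 + 112)) + √(537 + (-39 - 4*(-1)*(-5 + 1 + 112)/7)/(5 + (1/14)*(-1)*(-5 + 1 + 112)))) + 132799) = √(1/((-39 - 4*(-1)*108/7)/(5 + (1/14)*(-1)*108) + √(537 + (-39 - 4*(-1)*108/7)/(5 + (1/14)*(-1)*108))) + 132799) = √(1/((-39 - 8*(-54/7))/(5 - 54/7) + √(537 + (-39 - 8*(-54/7))/(5 - 54/7))) + 132799) = √(1/((-39 + 432/7)/(-19/7) + √(537 + (-39 + 432/7)/(-19/7))) + 132799) = √(1/(-7/19*159/7 + √(537 - 7/19*159/7)) + 132799) = √(1/(-159/19 + √(537 - 159/19)) + 132799) = √(1/(-159/19 + √(10044/19)) + 132799) = √(1/(-159/19 + 18*√589/19) + 132799) = √(132799 + 1/(-159/19 + 18*√589/19))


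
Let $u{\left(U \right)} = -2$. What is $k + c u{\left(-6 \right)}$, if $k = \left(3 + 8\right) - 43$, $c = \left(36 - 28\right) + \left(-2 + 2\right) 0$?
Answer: $-48$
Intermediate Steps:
$c = 8$ ($c = 8 + 0 \cdot 0 = 8 + 0 = 8$)
$k = -32$ ($k = 11 - 43 = -32$)
$k + c u{\left(-6 \right)} = -32 + 8 \left(-2\right) = -32 - 16 = -48$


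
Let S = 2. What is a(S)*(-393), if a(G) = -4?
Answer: 1572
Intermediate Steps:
a(S)*(-393) = -4*(-393) = 1572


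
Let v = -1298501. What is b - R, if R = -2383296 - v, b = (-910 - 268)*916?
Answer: 5747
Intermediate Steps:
b = -1079048 (b = -1178*916 = -1079048)
R = -1084795 (R = -2383296 - 1*(-1298501) = -2383296 + 1298501 = -1084795)
b - R = -1079048 - 1*(-1084795) = -1079048 + 1084795 = 5747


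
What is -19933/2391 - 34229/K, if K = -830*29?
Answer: -397945771/57551370 ≈ -6.9146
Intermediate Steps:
K = -24070
-19933/2391 - 34229/K = -19933/2391 - 34229/(-24070) = -19933*1/2391 - 34229*(-1/24070) = -19933/2391 + 34229/24070 = -397945771/57551370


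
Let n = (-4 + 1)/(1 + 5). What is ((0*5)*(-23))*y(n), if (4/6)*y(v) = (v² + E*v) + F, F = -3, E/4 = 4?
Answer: 0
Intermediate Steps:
E = 16 (E = 4*4 = 16)
n = -½ (n = -3/6 = -3*⅙ = -½ ≈ -0.50000)
y(v) = -9/2 + 24*v + 3*v²/2 (y(v) = 3*((v² + 16*v) - 3)/2 = 3*(-3 + v² + 16*v)/2 = -9/2 + 24*v + 3*v²/2)
((0*5)*(-23))*y(n) = ((0*5)*(-23))*(-9/2 + 24*(-½) + 3*(-½)²/2) = (0*(-23))*(-9/2 - 12 + (3/2)*(¼)) = 0*(-9/2 - 12 + 3/8) = 0*(-129/8) = 0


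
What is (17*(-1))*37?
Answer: -629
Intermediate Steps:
(17*(-1))*37 = -17*37 = -629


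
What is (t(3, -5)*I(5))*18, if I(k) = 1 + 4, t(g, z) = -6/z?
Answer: 108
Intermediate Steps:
I(k) = 5
(t(3, -5)*I(5))*18 = (-6/(-5)*5)*18 = (-6*(-1/5)*5)*18 = ((6/5)*5)*18 = 6*18 = 108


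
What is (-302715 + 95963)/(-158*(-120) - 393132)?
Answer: 51688/93543 ≈ 0.55256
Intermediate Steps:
(-302715 + 95963)/(-158*(-120) - 393132) = -206752/(18960 - 393132) = -206752/(-374172) = -206752*(-1/374172) = 51688/93543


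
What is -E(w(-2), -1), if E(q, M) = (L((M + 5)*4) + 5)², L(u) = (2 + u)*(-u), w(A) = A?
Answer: -80089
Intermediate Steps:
L(u) = -u*(2 + u)
E(q, M) = (5 - (20 + 4*M)*(22 + 4*M))² (E(q, M) = (-(M + 5)*4*(2 + (M + 5)*4) + 5)² = (-(5 + M)*4*(2 + (5 + M)*4) + 5)² = (-(20 + 4*M)*(2 + (20 + 4*M)) + 5)² = (-(20 + 4*M)*(22 + 4*M) + 5)² = (5 - (20 + 4*M)*(22 + 4*M))²)
-E(w(-2), -1) = -(435 + 16*(-1)² + 168*(-1))² = -(435 + 16*1 - 168)² = -(435 + 16 - 168)² = -1*283² = -1*80089 = -80089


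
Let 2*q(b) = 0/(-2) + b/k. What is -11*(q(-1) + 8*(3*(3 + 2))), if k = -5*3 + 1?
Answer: -36971/28 ≈ -1320.4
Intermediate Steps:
k = -14 (k = -15 + 1 = -14)
q(b) = -b/28 (q(b) = (0/(-2) + b/(-14))/2 = (0*(-1/2) + b*(-1/14))/2 = (0 - b/14)/2 = (-b/14)/2 = -b/28)
-11*(q(-1) + 8*(3*(3 + 2))) = -11*(-1/28*(-1) + 8*(3*(3 + 2))) = -11*(1/28 + 8*(3*5)) = -11*(1/28 + 8*15) = -11*(1/28 + 120) = -11*3361/28 = -36971/28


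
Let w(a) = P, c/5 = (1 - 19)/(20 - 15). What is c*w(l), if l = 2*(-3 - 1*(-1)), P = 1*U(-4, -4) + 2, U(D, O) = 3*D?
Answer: 180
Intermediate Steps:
c = -18 (c = 5*((1 - 19)/(20 - 15)) = 5*(-18/5) = -18)
P = -10 (P = 1*(3*(-4)) + 2 = 1*(-12) + 2 = -12 + 2 = -10)
l = -4 (l = 2*(-3 + 1) = 2*(-2) = -4)
w(a) = -10
c*w(l) = -18*(-10) = 180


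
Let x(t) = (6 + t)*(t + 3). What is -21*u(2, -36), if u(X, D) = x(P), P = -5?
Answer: 42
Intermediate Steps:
x(t) = (3 + t)*(6 + t) (x(t) = (6 + t)*(3 + t) = (3 + t)*(6 + t))
u(X, D) = -2 (u(X, D) = 18 + (-5)² + 9*(-5) = 18 + 25 - 45 = -2)
-21*u(2, -36) = -21*(-2) = 42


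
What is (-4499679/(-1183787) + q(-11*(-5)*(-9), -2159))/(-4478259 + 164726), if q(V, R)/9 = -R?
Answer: -23006664876/5106304289471 ≈ -0.0045055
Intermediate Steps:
q(V, R) = -9*R (q(V, R) = 9*(-R) = -9*R)
(-4499679/(-1183787) + q(-11*(-5)*(-9), -2159))/(-4478259 + 164726) = (-4499679/(-1183787) - 9*(-2159))/(-4478259 + 164726) = (-4499679*(-1/1183787) + 19431)/(-4313533) = (4499679/1183787 + 19431)*(-1/4313533) = (23006664876/1183787)*(-1/4313533) = -23006664876/5106304289471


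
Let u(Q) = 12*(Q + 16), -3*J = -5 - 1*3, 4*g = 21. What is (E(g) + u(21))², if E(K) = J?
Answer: 1795600/9 ≈ 1.9951e+5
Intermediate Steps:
g = 21/4 (g = (¼)*21 = 21/4 ≈ 5.2500)
J = 8/3 (J = -(-5 - 1*3)/3 = -(-5 - 3)/3 = -⅓*(-8) = 8/3 ≈ 2.6667)
E(K) = 8/3
u(Q) = 192 + 12*Q (u(Q) = 12*(16 + Q) = 192 + 12*Q)
(E(g) + u(21))² = (8/3 + (192 + 12*21))² = (8/3 + (192 + 252))² = (8/3 + 444)² = (1340/3)² = 1795600/9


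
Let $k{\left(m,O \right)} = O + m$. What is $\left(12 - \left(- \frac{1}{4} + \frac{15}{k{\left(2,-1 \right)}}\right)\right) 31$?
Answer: $- \frac{341}{4} \approx -85.25$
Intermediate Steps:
$\left(12 - \left(- \frac{1}{4} + \frac{15}{k{\left(2,-1 \right)}}\right)\right) 31 = \left(12 - \left(- \frac{1}{4} + \frac{15}{-1 + 2}\right)\right) 31 = \left(12 - \left(- \frac{1}{4} + \frac{15}{1}\right)\right) 31 = \left(12 + \left(\left(-15\right) 1 + \frac{1}{4}\right)\right) 31 = \left(12 + \left(-15 + \frac{1}{4}\right)\right) 31 = \left(12 - \frac{59}{4}\right) 31 = \left(- \frac{11}{4}\right) 31 = - \frac{341}{4}$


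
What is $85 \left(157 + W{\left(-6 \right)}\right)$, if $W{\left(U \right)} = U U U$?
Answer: $-5015$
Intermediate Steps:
$W{\left(U \right)} = U^{3}$ ($W{\left(U \right)} = U^{2} U = U^{3}$)
$85 \left(157 + W{\left(-6 \right)}\right) = 85 \left(157 + \left(-6\right)^{3}\right) = 85 \left(157 - 216\right) = 85 \left(-59\right) = -5015$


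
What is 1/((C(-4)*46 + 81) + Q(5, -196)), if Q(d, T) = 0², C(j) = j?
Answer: -1/103 ≈ -0.0097087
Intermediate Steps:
Q(d, T) = 0
1/((C(-4)*46 + 81) + Q(5, -196)) = 1/((-4*46 + 81) + 0) = 1/((-184 + 81) + 0) = 1/(-103 + 0) = 1/(-103) = -1/103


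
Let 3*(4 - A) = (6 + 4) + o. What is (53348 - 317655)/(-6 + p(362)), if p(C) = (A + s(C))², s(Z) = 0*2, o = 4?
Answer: 2378763/50 ≈ 47575.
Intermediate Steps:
s(Z) = 0
A = -⅔ (A = 4 - ((6 + 4) + 4)/3 = 4 - (10 + 4)/3 = 4 - ⅓*14 = 4 - 14/3 = -⅔ ≈ -0.66667)
p(C) = 4/9 (p(C) = (-⅔ + 0)² = (-⅔)² = 4/9)
(53348 - 317655)/(-6 + p(362)) = (53348 - 317655)/(-6 + 4/9) = -264307/(-50/9) = -264307*(-9/50) = 2378763/50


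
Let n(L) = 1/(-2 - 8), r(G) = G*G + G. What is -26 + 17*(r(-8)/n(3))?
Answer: -9546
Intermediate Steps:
r(G) = G + G² (r(G) = G² + G = G + G²)
n(L) = -⅒ (n(L) = 1/(-10) = -⅒)
-26 + 17*(r(-8)/n(3)) = -26 + 17*((-8*(1 - 8))/(-⅒)) = -26 + 17*(-8*(-7)*(-10)) = -26 + 17*(56*(-10)) = -26 + 17*(-560) = -26 - 9520 = -9546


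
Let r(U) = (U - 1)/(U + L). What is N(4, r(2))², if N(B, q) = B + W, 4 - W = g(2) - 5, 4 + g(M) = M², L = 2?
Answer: 169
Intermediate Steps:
g(M) = -4 + M²
W = 9 (W = 4 - ((-4 + 2²) - 5) = 4 - ((-4 + 4) - 5) = 4 - (0 - 5) = 4 - 1*(-5) = 4 + 5 = 9)
r(U) = (-1 + U)/(2 + U) (r(U) = (U - 1)/(U + 2) = (-1 + U)/(2 + U))
N(B, q) = 9 + B (N(B, q) = B + 9 = 9 + B)
N(4, r(2))² = (9 + 4)² = 13² = 169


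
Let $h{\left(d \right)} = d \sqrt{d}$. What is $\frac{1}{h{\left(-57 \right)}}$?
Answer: $\frac{i \sqrt{57}}{3249} \approx 0.0023237 i$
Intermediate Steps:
$h{\left(d \right)} = d^{\frac{3}{2}}$
$\frac{1}{h{\left(-57 \right)}} = \frac{1}{\left(-57\right)^{\frac{3}{2}}} = \frac{1}{\left(-57\right) i \sqrt{57}} = \frac{i \sqrt{57}}{3249}$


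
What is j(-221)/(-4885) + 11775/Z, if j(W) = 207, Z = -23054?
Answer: -62293053/112618790 ≈ -0.55313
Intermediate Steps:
j(-221)/(-4885) + 11775/Z = 207/(-4885) + 11775/(-23054) = 207*(-1/4885) + 11775*(-1/23054) = -207/4885 - 11775/23054 = -62293053/112618790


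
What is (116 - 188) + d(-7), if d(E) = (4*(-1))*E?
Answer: -44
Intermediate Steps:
d(E) = -4*E
(116 - 188) + d(-7) = (116 - 188) - 4*(-7) = -72 + 28 = -44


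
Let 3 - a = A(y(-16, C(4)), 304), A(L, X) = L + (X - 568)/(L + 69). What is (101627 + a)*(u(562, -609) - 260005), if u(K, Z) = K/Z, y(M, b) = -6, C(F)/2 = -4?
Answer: -337975561899508/12789 ≈ -2.6427e+10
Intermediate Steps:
C(F) = -8 (C(F) = 2*(-4) = -8)
A(L, X) = L + (-568 + X)/(69 + L)
a = 277/21 (a = 3 - (-568 + 304 + (-6)**2 + 69*(-6))/(69 - 6) = 3 - (-568 + 304 + 36 - 414)/63 = 3 - (-642)/63 = 3 - 1*(-214/21) = 3 + 214/21 = 277/21 ≈ 13.190)
(101627 + a)*(u(562, -609) - 260005) = (101627 + 277/21)*(562/(-609) - 260005) = 2134444*(562*(-1/609) - 260005)/21 = 2134444*(-562/609 - 260005)/21 = (2134444/21)*(-158343607/609) = -337975561899508/12789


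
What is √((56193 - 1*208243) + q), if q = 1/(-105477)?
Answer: I*√1691616694389927/105477 ≈ 389.94*I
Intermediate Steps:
q = -1/105477 ≈ -9.4807e-6
√((56193 - 1*208243) + q) = √((56193 - 1*208243) - 1/105477) = √((56193 - 208243) - 1/105477) = √(-152050 - 1/105477) = √(-16037777851/105477) = I*√1691616694389927/105477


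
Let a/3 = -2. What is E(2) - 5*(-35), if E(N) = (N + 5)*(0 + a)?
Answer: 133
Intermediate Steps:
a = -6 (a = 3*(-2) = -6)
E(N) = -30 - 6*N (E(N) = (N + 5)*(0 - 6) = (5 + N)*(-6) = -30 - 6*N)
E(2) - 5*(-35) = (-30 - 6*2) - 5*(-35) = (-30 - 12) + 175 = -42 + 175 = 133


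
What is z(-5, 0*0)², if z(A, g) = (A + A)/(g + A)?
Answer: 4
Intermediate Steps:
z(A, g) = 2*A/(A + g) (z(A, g) = (2*A)/(A + g) = 2*A/(A + g))
z(-5, 0*0)² = (2*(-5)/(-5 + 0*0))² = (2*(-5)/(-5 + 0))² = (2*(-5)/(-5))² = (2*(-5)*(-⅕))² = 2² = 4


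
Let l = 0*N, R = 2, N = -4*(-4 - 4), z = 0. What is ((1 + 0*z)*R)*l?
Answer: 0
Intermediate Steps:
N = 32 (N = -4*(-8) = 32)
l = 0 (l = 0*32 = 0)
((1 + 0*z)*R)*l = ((1 + 0*0)*2)*0 = ((1 + 0)*2)*0 = (1*2)*0 = 2*0 = 0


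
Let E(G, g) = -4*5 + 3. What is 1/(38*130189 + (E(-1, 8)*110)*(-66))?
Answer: 1/5070602 ≈ 1.9722e-7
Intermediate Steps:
E(G, g) = -17 (E(G, g) = -20 + 3 = -17)
1/(38*130189 + (E(-1, 8)*110)*(-66)) = 1/(38*130189 - 17*110*(-66)) = 1/(4947182 - 1870*(-66)) = 1/(4947182 + 123420) = 1/5070602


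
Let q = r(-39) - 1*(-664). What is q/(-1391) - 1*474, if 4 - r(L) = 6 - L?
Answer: -659957/1391 ≈ -474.45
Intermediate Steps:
r(L) = -2 + L (r(L) = 4 - (6 - L) = 4 + (-6 + L) = -2 + L)
q = 623 (q = (-2 - 39) - 1*(-664) = -41 + 664 = 623)
q/(-1391) - 1*474 = 623/(-1391) - 1*474 = 623*(-1/1391) - 474 = -623/1391 - 474 = -659957/1391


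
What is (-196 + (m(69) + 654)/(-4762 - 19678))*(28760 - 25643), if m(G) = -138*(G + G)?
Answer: -1487385645/2444 ≈ -6.0859e+5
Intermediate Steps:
m(G) = -276*G
(-196 + (m(69) + 654)/(-4762 - 19678))*(28760 - 25643) = (-196 + (-276*69 + 654)/(-4762 - 19678))*(28760 - 25643) = (-196 + (-19044 + 654)/(-24440))*3117 = (-196 - 18390*(-1/24440))*3117 = (-196 + 1839/2444)*3117 = -477185/2444*3117 = -1487385645/2444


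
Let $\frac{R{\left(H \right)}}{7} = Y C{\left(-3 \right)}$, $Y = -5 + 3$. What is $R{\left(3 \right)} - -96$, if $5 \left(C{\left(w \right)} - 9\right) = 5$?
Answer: $-44$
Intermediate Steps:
$C{\left(w \right)} = 10$ ($C{\left(w \right)} = 9 + \frac{1}{5} \cdot 5 = 9 + 1 = 10$)
$Y = -2$
$R{\left(H \right)} = -140$ ($R{\left(H \right)} = 7 \left(\left(-2\right) 10\right) = 7 \left(-20\right) = -140$)
$R{\left(3 \right)} - -96 = -140 - -96 = -140 + 96 = -44$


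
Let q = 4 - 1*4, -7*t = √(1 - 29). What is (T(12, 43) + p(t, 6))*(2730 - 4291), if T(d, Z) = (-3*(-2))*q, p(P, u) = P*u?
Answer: 2676*I*√7 ≈ 7080.0*I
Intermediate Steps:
t = -2*I*√7/7 (t = -√(1 - 29)/7 = -2*I*√7/7 ≈ -0.75593*I)
q = 0 (q = 4 - 4 = 0)
T(d, Z) = 0 (T(d, Z) = -3*(-2)*0 = 6*0 = 0)
(T(12, 43) + p(t, 6))*(2730 - 4291) = (0 - 2*I*√7/7*6)*(2730 - 4291) = (0 - 12*I*√7/7)*(-1561) = -12*I*√7/7*(-1561) = 2676*I*√7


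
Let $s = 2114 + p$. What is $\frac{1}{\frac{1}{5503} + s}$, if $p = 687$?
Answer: $\frac{5503}{15413904} \approx 0.00035702$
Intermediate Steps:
$s = 2801$ ($s = 2114 + 687 = 2801$)
$\frac{1}{\frac{1}{5503} + s} = \frac{1}{\frac{1}{5503} + 2801} = \frac{1}{\frac{15413904}{5503}} = \frac{5503}{15413904}$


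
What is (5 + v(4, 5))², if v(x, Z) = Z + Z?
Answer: 225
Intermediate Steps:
v(x, Z) = 2*Z
(5 + v(4, 5))² = (5 + 2*5)² = (5 + 10)² = 15² = 225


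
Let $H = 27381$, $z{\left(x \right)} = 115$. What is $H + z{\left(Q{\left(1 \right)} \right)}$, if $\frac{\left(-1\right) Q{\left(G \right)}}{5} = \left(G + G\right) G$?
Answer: $27496$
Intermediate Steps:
$Q{\left(G \right)} = - 10 G^{2}$ ($Q{\left(G \right)} = - 5 \left(G + G\right) G = - 5 \cdot 2 G G = - 5 \cdot 2 G^{2} = - 10 G^{2}$)
$H + z{\left(Q{\left(1 \right)} \right)} = 27381 + 115 = 27496$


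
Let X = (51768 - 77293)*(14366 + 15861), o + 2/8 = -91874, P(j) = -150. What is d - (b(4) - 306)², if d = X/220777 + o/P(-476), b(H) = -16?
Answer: -4705472366877/44155400 ≈ -1.0657e+5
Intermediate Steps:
o = -367497/4 (o = -¼ - 91874 = -367497/4 ≈ -91874.)
X = -771544175 (X = -25525*30227 = -771544175)
d = -127263873277/44155400 (d = -771544175/220777 - 367497/4/(-150) = -771544175*1/220777 - 367497/4*(-1/150) = -771544175/220777 + 122499/200 = -127263873277/44155400 ≈ -2882.2)
d - (b(4) - 306)² = -127263873277/44155400 - (-16 - 306)² = -127263873277/44155400 - 1*(-322)² = -127263873277/44155400 - 1*103684 = -127263873277/44155400 - 103684 = -4705472366877/44155400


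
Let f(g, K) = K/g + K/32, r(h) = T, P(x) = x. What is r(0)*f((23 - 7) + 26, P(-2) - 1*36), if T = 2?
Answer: -703/168 ≈ -4.1845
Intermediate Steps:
r(h) = 2
f(g, K) = K/32 + K/g (f(g, K) = K/g + K*(1/32) = K/g + K/32 = K/32 + K/g)
r(0)*f((23 - 7) + 26, P(-2) - 1*36) = 2*((-2 - 1*36)/32 + (-2 - 1*36)/((23 - 7) + 26)) = 2*((-2 - 36)/32 + (-2 - 36)/(16 + 26)) = 2*((1/32)*(-38) - 38/42) = 2*(-19/16 - 38*1/42) = 2*(-19/16 - 19/21) = 2*(-703/336) = -703/168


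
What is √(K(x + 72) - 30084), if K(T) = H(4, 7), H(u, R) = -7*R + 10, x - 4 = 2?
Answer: 3*I*√3347 ≈ 173.56*I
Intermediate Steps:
x = 6 (x = 4 + 2 = 6)
H(u, R) = 10 - 7*R
K(T) = -39 (K(T) = 10 - 7*7 = 10 - 49 = -39)
√(K(x + 72) - 30084) = √(-39 - 30084) = √(-30123) = 3*I*√3347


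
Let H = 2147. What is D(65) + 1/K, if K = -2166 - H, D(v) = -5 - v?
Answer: -301911/4313 ≈ -70.000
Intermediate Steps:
K = -4313 (K = -2166 - 1*2147 = -2166 - 2147 = -4313)
D(65) + 1/K = (-5 - 1*65) + 1/(-4313) = (-5 - 65) - 1/4313 = -70 - 1/4313 = -301911/4313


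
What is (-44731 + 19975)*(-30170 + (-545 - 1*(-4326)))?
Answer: 653286084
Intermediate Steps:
(-44731 + 19975)*(-30170 + (-545 - 1*(-4326))) = -24756*(-30170 + (-545 + 4326)) = -24756*(-30170 + 3781) = -24756*(-26389) = 653286084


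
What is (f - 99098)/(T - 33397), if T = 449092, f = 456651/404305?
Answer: -40065360239/168067566975 ≈ -0.23839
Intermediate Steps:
f = 456651/404305 (f = 456651*(1/404305) = 456651/404305 ≈ 1.1295)
(f - 99098)/(T - 33397) = (456651/404305 - 99098)/(449092 - 33397) = -40065360239/404305/415695 = -40065360239/404305*1/415695 = -40065360239/168067566975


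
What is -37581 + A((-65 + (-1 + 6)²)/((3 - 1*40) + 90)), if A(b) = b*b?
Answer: -105563429/2809 ≈ -37580.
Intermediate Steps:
A(b) = b²
-37581 + A((-65 + (-1 + 6)²)/((3 - 1*40) + 90)) = -37581 + ((-65 + (-1 + 6)²)/((3 - 1*40) + 90))² = -37581 + ((-65 + 5²)/((3 - 40) + 90))² = -37581 + ((-65 + 25)/(-37 + 90))² = -37581 + (-40/53)² = -37581 + 1600/2809 = -105563429/2809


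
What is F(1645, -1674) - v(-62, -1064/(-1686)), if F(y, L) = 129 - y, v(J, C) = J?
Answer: -1454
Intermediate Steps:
F(1645, -1674) - v(-62, -1064/(-1686)) = (129 - 1*1645) - 1*(-62) = (129 - 1645) + 62 = -1516 + 62 = -1454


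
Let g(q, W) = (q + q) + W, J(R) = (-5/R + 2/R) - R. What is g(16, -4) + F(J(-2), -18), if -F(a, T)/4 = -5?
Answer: 48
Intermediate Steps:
J(R) = -R - 3/R (J(R) = -3/R - R = -R - 3/R)
F(a, T) = 20 (F(a, T) = -4*(-5) = 20)
g(q, W) = W + 2*q (g(q, W) = 2*q + W = W + 2*q)
g(16, -4) + F(J(-2), -18) = (-4 + 2*16) + 20 = (-4 + 32) + 20 = 28 + 20 = 48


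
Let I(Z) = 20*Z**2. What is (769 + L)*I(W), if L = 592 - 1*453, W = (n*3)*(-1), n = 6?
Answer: 5883840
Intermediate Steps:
W = -18 (W = (6*3)*(-1) = 18*(-1) = -18)
L = 139 (L = 592 - 453 = 139)
(769 + L)*I(W) = (769 + 139)*(20*(-18)**2) = 908*(20*324) = 908*6480 = 5883840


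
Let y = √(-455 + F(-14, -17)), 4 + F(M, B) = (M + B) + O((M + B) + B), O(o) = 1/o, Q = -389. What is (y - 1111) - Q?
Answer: -722 + I*√70563/12 ≈ -722.0 + 22.136*I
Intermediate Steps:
F(M, B) = -4 + B + M + 1/(M + 2*B) (F(M, B) = -4 + ((M + B) + 1/((M + B) + B)) = -4 + ((B + M) + 1/((B + M) + B)) = -4 + ((B + M) + 1/(M + 2*B)) = -4 + (B + M + 1/(M + 2*B)) = -4 + B + M + 1/(M + 2*B))
y = I*√70563/12 (y = √(-455 + (1 + (-14 + 2*(-17))*(-4 - 17 - 14))/(-14 + 2*(-17))) = √(-455 + (1 + (-14 - 34)*(-35))/(-14 - 34)) = √(-455 + (1 - 48*(-35))/(-48)) = √(-455 - (1 + 1680)/48) = √(-455 - 1/48*1681) = √(-455 - 1681/48) = √(-23521/48) = I*√70563/12 ≈ 22.136*I)
(y - 1111) - Q = (I*√70563/12 - 1111) - 1*(-389) = (-1111 + I*√70563/12) + 389 = -722 + I*√70563/12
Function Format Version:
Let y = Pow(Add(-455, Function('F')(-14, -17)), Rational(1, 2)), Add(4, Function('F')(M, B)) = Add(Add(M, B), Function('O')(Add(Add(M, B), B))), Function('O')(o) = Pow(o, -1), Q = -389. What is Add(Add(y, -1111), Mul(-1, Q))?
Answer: Add(-722, Mul(Rational(1, 12), I, Pow(70563, Rational(1, 2)))) ≈ Add(-722.00, Mul(22.136, I))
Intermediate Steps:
Function('F')(M, B) = Add(-4, B, M, Pow(Add(M, Mul(2, B)), -1)) (Function('F')(M, B) = Add(-4, Add(Add(M, B), Pow(Add(Add(M, B), B), -1))) = Add(-4, Add(Add(B, M), Pow(Add(Add(B, M), B), -1))) = Add(-4, Add(Add(B, M), Pow(Add(M, Mul(2, B)), -1))) = Add(-4, Add(B, M, Pow(Add(M, Mul(2, B)), -1))) = Add(-4, B, M, Pow(Add(M, Mul(2, B)), -1)))
y = Mul(Rational(1, 12), I, Pow(70563, Rational(1, 2))) (y = Pow(Add(-455, Mul(Pow(Add(-14, Mul(2, -17)), -1), Add(1, Mul(Add(-14, Mul(2, -17)), Add(-4, -17, -14))))), Rational(1, 2)) = Pow(Add(-455, Mul(Pow(Add(-14, -34), -1), Add(1, Mul(Add(-14, -34), -35)))), Rational(1, 2)) = Pow(Add(-455, Mul(Pow(-48, -1), Add(1, Mul(-48, -35)))), Rational(1, 2)) = Pow(Add(-455, Mul(Rational(-1, 48), Add(1, 1680))), Rational(1, 2)) = Pow(Add(-455, Mul(Rational(-1, 48), 1681)), Rational(1, 2)) = Pow(Add(-455, Rational(-1681, 48)), Rational(1, 2)) = Pow(Rational(-23521, 48), Rational(1, 2)) = Mul(Rational(1, 12), I, Pow(70563, Rational(1, 2))) ≈ Mul(22.136, I))
Add(Add(y, -1111), Mul(-1, Q)) = Add(Add(Mul(Rational(1, 12), I, Pow(70563, Rational(1, 2))), -1111), Mul(-1, -389)) = Add(Add(-1111, Mul(Rational(1, 12), I, Pow(70563, Rational(1, 2)))), 389) = Add(-722, Mul(Rational(1, 12), I, Pow(70563, Rational(1, 2))))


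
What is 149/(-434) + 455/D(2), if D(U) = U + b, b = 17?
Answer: 194639/8246 ≈ 23.604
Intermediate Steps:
D(U) = 17 + U (D(U) = U + 17 = 17 + U)
149/(-434) + 455/D(2) = 149/(-434) + 455/(17 + 2) = 149*(-1/434) + 455/19 = -149/434 + 455*(1/19) = -149/434 + 455/19 = 194639/8246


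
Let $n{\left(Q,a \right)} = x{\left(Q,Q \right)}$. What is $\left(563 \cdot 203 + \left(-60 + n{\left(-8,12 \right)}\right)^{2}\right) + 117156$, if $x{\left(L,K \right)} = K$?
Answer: $236069$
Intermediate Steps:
$n{\left(Q,a \right)} = Q$
$\left(563 \cdot 203 + \left(-60 + n{\left(-8,12 \right)}\right)^{2}\right) + 117156 = \left(563 \cdot 203 + \left(-60 - 8\right)^{2}\right) + 117156 = \left(114289 + \left(-68\right)^{2}\right) + 117156 = \left(114289 + 4624\right) + 117156 = 118913 + 117156 = 236069$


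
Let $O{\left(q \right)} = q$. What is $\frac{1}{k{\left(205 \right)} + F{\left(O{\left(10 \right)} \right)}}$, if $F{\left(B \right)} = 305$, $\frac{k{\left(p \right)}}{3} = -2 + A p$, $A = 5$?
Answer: $\frac{1}{3374} \approx 0.00029638$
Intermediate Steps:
$k{\left(p \right)} = -6 + 15 p$ ($k{\left(p \right)} = 3 \left(-2 + 5 p\right) = -6 + 15 p$)
$\frac{1}{k{\left(205 \right)} + F{\left(O{\left(10 \right)} \right)}} = \frac{1}{\left(-6 + 15 \cdot 205\right) + 305} = \frac{1}{\left(-6 + 3075\right) + 305} = \frac{1}{3069 + 305} = \frac{1}{3374}$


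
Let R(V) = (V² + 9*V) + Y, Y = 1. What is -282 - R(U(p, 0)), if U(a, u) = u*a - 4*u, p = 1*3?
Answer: -283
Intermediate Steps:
p = 3
U(a, u) = -4*u + a*u (U(a, u) = a*u - 4*u = -4*u + a*u)
R(V) = 1 + V² + 9*V (R(V) = (V² + 9*V) + 1 = 1 + V² + 9*V)
-282 - R(U(p, 0)) = -282 - (1 + (0*(-4 + 3))² + 9*(0*(-4 + 3))) = -282 - (1 + (0*(-1))² + 9*(0*(-1))) = -282 - (1 + 0² + 9*0) = -282 - (1 + 0 + 0) = -282 - 1*1 = -282 - 1 = -283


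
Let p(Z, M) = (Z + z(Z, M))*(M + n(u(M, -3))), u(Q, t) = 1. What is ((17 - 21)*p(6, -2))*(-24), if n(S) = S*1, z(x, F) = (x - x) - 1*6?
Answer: 0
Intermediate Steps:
z(x, F) = -6 (z(x, F) = 0 - 6 = -6)
n(S) = S
p(Z, M) = (1 + M)*(-6 + Z) (p(Z, M) = (Z - 6)*(M + 1) = (-6 + Z)*(1 + M) = (1 + M)*(-6 + Z))
((17 - 21)*p(6, -2))*(-24) = ((17 - 21)*(-6 + 6 - 6*(-2) - 2*6))*(-24) = -4*(-6 + 6 + 12 - 12)*(-24) = -4*0*(-24) = 0*(-24) = 0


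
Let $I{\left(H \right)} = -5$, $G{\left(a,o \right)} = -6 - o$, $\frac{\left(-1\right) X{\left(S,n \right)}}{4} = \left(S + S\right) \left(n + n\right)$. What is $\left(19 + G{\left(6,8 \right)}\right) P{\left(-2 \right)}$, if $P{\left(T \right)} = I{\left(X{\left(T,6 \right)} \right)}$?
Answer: $-25$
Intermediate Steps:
$X{\left(S,n \right)} = - 16 S n$ ($X{\left(S,n \right)} = - 4 \left(S + S\right) \left(n + n\right) = - 4 \cdot 2 S 2 n = - 4 \cdot 4 S n = - 16 S n$)
$P{\left(T \right)} = -5$
$\left(19 + G{\left(6,8 \right)}\right) P{\left(-2 \right)} = \left(19 - 14\right) \left(-5\right) = 5 \left(-5\right) = -25$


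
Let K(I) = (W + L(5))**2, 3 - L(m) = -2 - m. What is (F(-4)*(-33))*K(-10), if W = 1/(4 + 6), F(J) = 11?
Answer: -3702963/100 ≈ -37030.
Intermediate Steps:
W = 1/10 ≈ 0.10000
L(m) = 5 + m (L(m) = 3 - (-2 - m) = 3 + (2 + m) = 5 + m)
K(I) = 10201/100 (K(I) = (1/10 + (5 + 5))**2 = (1/10 + 10)**2 = (101/10)**2 = 10201/100)
(F(-4)*(-33))*K(-10) = (11*(-33))*(10201/100) = -363*10201/100 = -3702963/100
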